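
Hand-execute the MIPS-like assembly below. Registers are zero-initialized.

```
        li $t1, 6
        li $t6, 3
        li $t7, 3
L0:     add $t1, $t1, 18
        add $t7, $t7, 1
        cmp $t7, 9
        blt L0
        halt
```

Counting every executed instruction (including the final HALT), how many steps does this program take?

after li $t1, 6: $t1=6
after li $t6, 3: $t6=3
after li $t7, 3: $t7=3
after add $t1, $t1, 18: $t1=6+18=24
after add $t7, $t7, 1: $t7=3+1=4
cmp $t7, 9  (cmp 4,9)
blt L0: taken
after add $t1, $t1, 18: $t1=24+18=42
after add $t7, $t7, 1: $t7=4+1=5
cmp $t7, 9  (cmp 5,9)
blt L0: taken
after add $t1, $t1, 18: $t1=42+18=60
after add $t7, $t7, 1: $t7=5+1=6
cmp $t7, 9  (cmp 6,9)
blt L0: taken
after add $t1, $t1, 18: $t1=60+18=78
after add $t7, $t7, 1: $t7=6+1=7
cmp $t7, 9  (cmp 7,9)
blt L0: taken
after add $t1, $t1, 18: $t1=78+18=96
after add $t7, $t7, 1: $t7=7+1=8
cmp $t7, 9  (cmp 8,9)
blt L0: taken
after add $t1, $t1, 18: $t1=96+18=114
after add $t7, $t7, 1: $t7=8+1=9
cmp $t7, 9  (cmp 9,9)
blt L0: not taken
halt.
Total executed instructions: 28.

28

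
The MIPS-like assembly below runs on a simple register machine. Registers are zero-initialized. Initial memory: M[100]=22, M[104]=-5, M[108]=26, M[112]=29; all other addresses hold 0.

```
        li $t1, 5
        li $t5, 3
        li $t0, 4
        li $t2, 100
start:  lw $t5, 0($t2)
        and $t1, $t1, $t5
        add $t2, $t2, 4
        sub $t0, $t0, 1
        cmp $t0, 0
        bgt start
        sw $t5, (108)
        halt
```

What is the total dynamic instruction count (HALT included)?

li $t1, 5 → $t1=5
li $t5, 3 → $t5=3
li $t0, 4 → $t0=4
li $t2, 100 → $t2=100
lw $t5, 0($t2) → $t5=M[100]=22
and $t1, $t1, $t5 → $t1=5&22=4
add $t2, $t2, 4 → $t2=100+4=104
sub $t0, $t0, 1 → $t0=4-1=3
cmp $t0, 0  (cmp 3,0)
bgt start: taken
lw $t5, 0($t2) → $t5=M[104]=-5
and $t1, $t1, $t5 → $t1=4&(-5)=0
add $t2, $t2, 4 → $t2=104+4=108
sub $t0, $t0, 1 → $t0=3-1=2
cmp $t0, 0  (cmp 2,0)
bgt start: taken
lw $t5, 0($t2) → $t5=M[108]=26
and $t1, $t1, $t5 → $t1=0&26=0
add $t2, $t2, 4 → $t2=108+4=112
sub $t0, $t0, 1 → $t0=2-1=1
cmp $t0, 0  (cmp 1,0)
bgt start: taken
lw $t5, 0($t2) → $t5=M[112]=29
and $t1, $t1, $t5 → $t1=0&29=0
add $t2, $t2, 4 → $t2=112+4=116
sub $t0, $t0, 1 → $t0=1-1=0
cmp $t0, 0  (cmp 0,0)
bgt start: not taken
sw $t5, (108) → M[108]=29
halt.
Total executed instructions: 30.

30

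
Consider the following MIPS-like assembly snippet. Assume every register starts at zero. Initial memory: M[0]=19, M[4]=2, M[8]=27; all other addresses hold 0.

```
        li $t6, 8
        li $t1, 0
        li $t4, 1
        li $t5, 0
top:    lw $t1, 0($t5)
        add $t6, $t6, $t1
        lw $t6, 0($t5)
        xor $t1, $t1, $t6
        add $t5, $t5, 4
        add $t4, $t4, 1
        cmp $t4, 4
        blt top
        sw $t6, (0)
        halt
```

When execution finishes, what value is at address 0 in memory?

27

li $t6, 8 → $t6=8
li $t1, 0 → $t1=0
li $t4, 1 → $t4=1
li $t5, 0 → $t5=0
lw $t1, 0($t5) → $t1=M[0]=19
add $t6, $t6, $t1 → $t6=8+19=27
lw $t6, 0($t5) → $t6=M[0]=19
xor $t1, $t1, $t6 → $t1=19^19=0
add $t5, $t5, 4 → $t5=0+4=4
add $t4, $t4, 1 → $t4=1+1=2
cmp $t4, 4  (cmp 2,4)
blt top: taken
lw $t1, 0($t5) → $t1=M[4]=2
add $t6, $t6, $t1 → $t6=19+2=21
lw $t6, 0($t5) → $t6=M[4]=2
xor $t1, $t1, $t6 → $t1=2^2=0
add $t5, $t5, 4 → $t5=4+4=8
add $t4, $t4, 1 → $t4=2+1=3
cmp $t4, 4  (cmp 3,4)
blt top: taken
lw $t1, 0($t5) → $t1=M[8]=27
add $t6, $t6, $t1 → $t6=2+27=29
lw $t6, 0($t5) → $t6=M[8]=27
xor $t1, $t1, $t6 → $t1=27^27=0
add $t5, $t5, 4 → $t5=8+4=12
add $t4, $t4, 1 → $t4=3+1=4
cmp $t4, 4  (cmp 4,4)
blt top: not taken
sw $t6, (0) → M[0]=27
halt.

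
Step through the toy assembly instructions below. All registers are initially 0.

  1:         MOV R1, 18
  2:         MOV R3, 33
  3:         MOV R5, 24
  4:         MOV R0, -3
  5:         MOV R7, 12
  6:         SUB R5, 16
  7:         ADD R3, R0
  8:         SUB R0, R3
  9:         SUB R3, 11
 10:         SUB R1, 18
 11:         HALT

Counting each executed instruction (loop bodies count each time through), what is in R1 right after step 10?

R1=18
R3=33
R5=24
R0=-3
R7=12
R5=24-16=8
R3=33+(-3)=30
R0=(-3)-30=-33
R3=30-11=19
R1=18-18=0
After step 10: R1 = 0.

0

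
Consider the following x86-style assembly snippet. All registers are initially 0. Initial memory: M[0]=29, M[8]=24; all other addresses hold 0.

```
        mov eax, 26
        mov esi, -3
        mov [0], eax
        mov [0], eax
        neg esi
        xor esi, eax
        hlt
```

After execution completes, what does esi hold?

mov eax, 26 → eax=26
mov esi, -3 → esi=-3
mov [0], eax → M[0]=26
mov [0], eax → M[0]=26
neg esi → esi=-(-3)=3
xor esi, eax → esi=3^26=25
halt.

25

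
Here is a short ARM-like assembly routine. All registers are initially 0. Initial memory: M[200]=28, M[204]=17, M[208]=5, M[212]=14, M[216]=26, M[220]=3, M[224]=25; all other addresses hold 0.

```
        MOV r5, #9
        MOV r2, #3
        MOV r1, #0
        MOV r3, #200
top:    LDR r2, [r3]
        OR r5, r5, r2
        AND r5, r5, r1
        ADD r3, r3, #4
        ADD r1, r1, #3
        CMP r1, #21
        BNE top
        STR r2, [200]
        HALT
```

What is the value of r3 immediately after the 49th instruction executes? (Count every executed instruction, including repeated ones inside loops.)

MOV r5, #9 → r5=9
MOV r2, #3 → r2=3
MOV r1, #0 → r1=0
MOV r3, #200 → r3=200
LDR r2, [r3] → r2=M[200]=28
OR r5, r5, r2 → r5=9|28=29
AND r5, r5, r1 → r5=29&0=0
ADD r3, r3, #4 → r3=200+4=204
ADD r1, r1, #3 → r1=0+3=3
CMP r1, #21  (cmp 3,21)
BNE top: taken
LDR r2, [r3] → r2=M[204]=17
OR r5, r5, r2 → r5=0|17=17
AND r5, r5, r1 → r5=17&3=1
ADD r3, r3, #4 → r3=204+4=208
ADD r1, r1, #3 → r1=3+3=6
CMP r1, #21  (cmp 6,21)
BNE top: taken
LDR r2, [r3] → r2=M[208]=5
OR r5, r5, r2 → r5=1|5=5
AND r5, r5, r1 → r5=5&6=4
ADD r3, r3, #4 → r3=208+4=212
ADD r1, r1, #3 → r1=6+3=9
CMP r1, #21  (cmp 9,21)
BNE top: taken
LDR r2, [r3] → r2=M[212]=14
OR r5, r5, r2 → r5=4|14=14
AND r5, r5, r1 → r5=14&9=8
ADD r3, r3, #4 → r3=212+4=216
ADD r1, r1, #3 → r1=9+3=12
CMP r1, #21  (cmp 12,21)
BNE top: taken
LDR r2, [r3] → r2=M[216]=26
OR r5, r5, r2 → r5=8|26=26
AND r5, r5, r1 → r5=26&12=8
ADD r3, r3, #4 → r3=216+4=220
ADD r1, r1, #3 → r1=12+3=15
CMP r1, #21  (cmp 15,21)
BNE top: taken
LDR r2, [r3] → r2=M[220]=3
OR r5, r5, r2 → r5=8|3=11
AND r5, r5, r1 → r5=11&15=11
ADD r3, r3, #4 → r3=220+4=224
ADD r1, r1, #3 → r1=15+3=18
CMP r1, #21  (cmp 18,21)
BNE top: taken
LDR r2, [r3] → r2=M[224]=25
OR r5, r5, r2 → r5=11|25=27
AND r5, r5, r1 → r5=27&18=18
After step 49: r3 = 224.

224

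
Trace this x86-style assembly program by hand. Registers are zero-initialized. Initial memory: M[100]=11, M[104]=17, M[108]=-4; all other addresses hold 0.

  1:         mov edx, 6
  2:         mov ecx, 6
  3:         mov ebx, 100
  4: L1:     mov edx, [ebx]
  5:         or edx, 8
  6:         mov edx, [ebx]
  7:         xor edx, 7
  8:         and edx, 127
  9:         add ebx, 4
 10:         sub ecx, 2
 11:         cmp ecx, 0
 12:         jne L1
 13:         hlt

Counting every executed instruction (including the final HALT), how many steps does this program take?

edx=6
ecx=6
ebx=100
edx=M[100]=11
edx=11|8=11
edx=M[100]=11
edx=11^7=12
edx=12&127=12
ebx=100+4=104
ecx=6-2=4
cmp ecx, 0  (cmp 4,0)
jne L1: taken
edx=M[104]=17
edx=17|8=25
edx=M[104]=17
edx=17^7=22
edx=22&127=22
ebx=104+4=108
ecx=4-2=2
cmp ecx, 0  (cmp 2,0)
jne L1: taken
edx=M[108]=-4
edx=(-4)|8=-4
edx=M[108]=-4
edx=(-4)^7=-5
edx=(-5)&127=123
ebx=108+4=112
ecx=2-2=0
cmp ecx, 0  (cmp 0,0)
jne L1: not taken
halt.
Total executed instructions: 31.

31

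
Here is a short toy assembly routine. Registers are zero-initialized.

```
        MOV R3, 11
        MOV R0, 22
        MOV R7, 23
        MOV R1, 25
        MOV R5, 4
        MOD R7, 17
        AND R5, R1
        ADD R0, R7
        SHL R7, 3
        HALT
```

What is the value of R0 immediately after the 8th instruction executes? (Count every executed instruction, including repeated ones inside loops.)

after MOV R3, 11: R3=11
after MOV R0, 22: R0=22
after MOV R7, 23: R7=23
after MOV R1, 25: R1=25
after MOV R5, 4: R5=4
after MOD R7, 17: R7=23%17=6
after AND R5, R1: R5=4&25=0
after ADD R0, R7: R0=22+6=28
After step 8: R0 = 28.

28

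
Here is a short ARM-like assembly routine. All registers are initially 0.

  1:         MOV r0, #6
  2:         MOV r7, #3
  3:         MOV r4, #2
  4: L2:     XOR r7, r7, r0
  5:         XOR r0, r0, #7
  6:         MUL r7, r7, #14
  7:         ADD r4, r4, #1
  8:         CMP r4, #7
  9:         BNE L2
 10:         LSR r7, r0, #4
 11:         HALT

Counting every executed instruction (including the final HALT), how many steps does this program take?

MOV r0, #6 → r0=6
MOV r7, #3 → r7=3
MOV r4, #2 → r4=2
XOR r7, r7, r0 → r7=3^6=5
XOR r0, r0, #7 → r0=6^7=1
MUL r7, r7, #14 → r7=5*14=70
ADD r4, r4, #1 → r4=2+1=3
CMP r4, #7  (cmp 3,7)
BNE L2: taken
XOR r7, r7, r0 → r7=70^1=71
XOR r0, r0, #7 → r0=1^7=6
MUL r7, r7, #14 → r7=71*14=994
ADD r4, r4, #1 → r4=3+1=4
CMP r4, #7  (cmp 4,7)
BNE L2: taken
XOR r7, r7, r0 → r7=994^6=996
XOR r0, r0, #7 → r0=6^7=1
MUL r7, r7, #14 → r7=996*14=13944
ADD r4, r4, #1 → r4=4+1=5
CMP r4, #7  (cmp 5,7)
BNE L2: taken
XOR r7, r7, r0 → r7=13944^1=13945
XOR r0, r0, #7 → r0=1^7=6
MUL r7, r7, #14 → r7=13945*14=195230
ADD r4, r4, #1 → r4=5+1=6
CMP r4, #7  (cmp 6,7)
BNE L2: taken
XOR r7, r7, r0 → r7=195230^6=195224
XOR r0, r0, #7 → r0=6^7=1
MUL r7, r7, #14 → r7=195224*14=2733136
ADD r4, r4, #1 → r4=6+1=7
CMP r4, #7  (cmp 7,7)
BNE L2: not taken
LSR r7, r0, #4 → r7=1>>4=0
halt.
Total executed instructions: 35.

35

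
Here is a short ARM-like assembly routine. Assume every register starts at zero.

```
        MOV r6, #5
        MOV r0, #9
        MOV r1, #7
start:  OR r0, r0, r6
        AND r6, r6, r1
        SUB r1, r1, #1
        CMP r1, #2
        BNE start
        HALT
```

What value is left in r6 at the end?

0

after MOV r6, #5: r6=5
after MOV r0, #9: r0=9
after MOV r1, #7: r1=7
after OR r0, r0, r6: r0=9|5=13
after AND r6, r6, r1: r6=5&7=5
after SUB r1, r1, #1: r1=7-1=6
CMP r1, #2  (cmp 6,2)
BNE start: taken
after OR r0, r0, r6: r0=13|5=13
after AND r6, r6, r1: r6=5&6=4
after SUB r1, r1, #1: r1=6-1=5
CMP r1, #2  (cmp 5,2)
BNE start: taken
after OR r0, r0, r6: r0=13|4=13
after AND r6, r6, r1: r6=4&5=4
after SUB r1, r1, #1: r1=5-1=4
CMP r1, #2  (cmp 4,2)
BNE start: taken
after OR r0, r0, r6: r0=13|4=13
after AND r6, r6, r1: r6=4&4=4
after SUB r1, r1, #1: r1=4-1=3
CMP r1, #2  (cmp 3,2)
BNE start: taken
after OR r0, r0, r6: r0=13|4=13
after AND r6, r6, r1: r6=4&3=0
after SUB r1, r1, #1: r1=3-1=2
CMP r1, #2  (cmp 2,2)
BNE start: not taken
halt.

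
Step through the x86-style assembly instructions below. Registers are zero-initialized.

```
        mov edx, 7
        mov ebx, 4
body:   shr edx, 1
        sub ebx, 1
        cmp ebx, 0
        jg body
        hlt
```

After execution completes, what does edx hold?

after mov edx, 7: edx=7
after mov ebx, 4: ebx=4
after shr edx, 1: edx=7>>1=3
after sub ebx, 1: ebx=4-1=3
cmp ebx, 0  (cmp 3,0)
jg body: taken
after shr edx, 1: edx=3>>1=1
after sub ebx, 1: ebx=3-1=2
cmp ebx, 0  (cmp 2,0)
jg body: taken
after shr edx, 1: edx=1>>1=0
after sub ebx, 1: ebx=2-1=1
cmp ebx, 0  (cmp 1,0)
jg body: taken
after shr edx, 1: edx=0>>1=0
after sub ebx, 1: ebx=1-1=0
cmp ebx, 0  (cmp 0,0)
jg body: not taken
halt.

0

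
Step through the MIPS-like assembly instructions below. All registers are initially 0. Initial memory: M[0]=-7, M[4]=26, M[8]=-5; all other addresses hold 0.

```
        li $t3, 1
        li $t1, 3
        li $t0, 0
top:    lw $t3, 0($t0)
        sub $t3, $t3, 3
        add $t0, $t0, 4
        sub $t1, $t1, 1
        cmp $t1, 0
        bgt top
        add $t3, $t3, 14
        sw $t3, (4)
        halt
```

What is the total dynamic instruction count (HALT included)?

24

li $t3, 1 → $t3=1
li $t1, 3 → $t1=3
li $t0, 0 → $t0=0
lw $t3, 0($t0) → $t3=M[0]=-7
sub $t3, $t3, 3 → $t3=(-7)-3=-10
add $t0, $t0, 4 → $t0=0+4=4
sub $t1, $t1, 1 → $t1=3-1=2
cmp $t1, 0  (cmp 2,0)
bgt top: taken
lw $t3, 0($t0) → $t3=M[4]=26
sub $t3, $t3, 3 → $t3=26-3=23
add $t0, $t0, 4 → $t0=4+4=8
sub $t1, $t1, 1 → $t1=2-1=1
cmp $t1, 0  (cmp 1,0)
bgt top: taken
lw $t3, 0($t0) → $t3=M[8]=-5
sub $t3, $t3, 3 → $t3=(-5)-3=-8
add $t0, $t0, 4 → $t0=8+4=12
sub $t1, $t1, 1 → $t1=1-1=0
cmp $t1, 0  (cmp 0,0)
bgt top: not taken
add $t3, $t3, 14 → $t3=(-8)+14=6
sw $t3, (4) → M[4]=6
halt.
Total executed instructions: 24.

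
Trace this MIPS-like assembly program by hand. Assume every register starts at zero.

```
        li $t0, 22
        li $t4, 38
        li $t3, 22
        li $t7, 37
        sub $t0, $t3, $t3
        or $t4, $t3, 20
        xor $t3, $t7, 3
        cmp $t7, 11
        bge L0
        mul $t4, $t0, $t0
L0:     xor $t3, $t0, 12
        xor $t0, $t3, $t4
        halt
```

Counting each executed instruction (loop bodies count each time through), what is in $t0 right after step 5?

$t0=22
$t4=38
$t3=22
$t7=37
$t0=22-22=0
After step 5: $t0 = 0.

0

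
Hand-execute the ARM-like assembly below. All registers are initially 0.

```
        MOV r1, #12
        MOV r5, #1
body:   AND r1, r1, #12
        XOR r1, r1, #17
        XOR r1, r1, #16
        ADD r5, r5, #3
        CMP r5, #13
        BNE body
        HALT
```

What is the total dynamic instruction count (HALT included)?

27

MOV r1, #12 → r1=12
MOV r5, #1 → r5=1
AND r1, r1, #12 → r1=12&12=12
XOR r1, r1, #17 → r1=12^17=29
XOR r1, r1, #16 → r1=29^16=13
ADD r5, r5, #3 → r5=1+3=4
CMP r5, #13  (cmp 4,13)
BNE body: taken
AND r1, r1, #12 → r1=13&12=12
XOR r1, r1, #17 → r1=12^17=29
XOR r1, r1, #16 → r1=29^16=13
ADD r5, r5, #3 → r5=4+3=7
CMP r5, #13  (cmp 7,13)
BNE body: taken
AND r1, r1, #12 → r1=13&12=12
XOR r1, r1, #17 → r1=12^17=29
XOR r1, r1, #16 → r1=29^16=13
ADD r5, r5, #3 → r5=7+3=10
CMP r5, #13  (cmp 10,13)
BNE body: taken
AND r1, r1, #12 → r1=13&12=12
XOR r1, r1, #17 → r1=12^17=29
XOR r1, r1, #16 → r1=29^16=13
ADD r5, r5, #3 → r5=10+3=13
CMP r5, #13  (cmp 13,13)
BNE body: not taken
halt.
Total executed instructions: 27.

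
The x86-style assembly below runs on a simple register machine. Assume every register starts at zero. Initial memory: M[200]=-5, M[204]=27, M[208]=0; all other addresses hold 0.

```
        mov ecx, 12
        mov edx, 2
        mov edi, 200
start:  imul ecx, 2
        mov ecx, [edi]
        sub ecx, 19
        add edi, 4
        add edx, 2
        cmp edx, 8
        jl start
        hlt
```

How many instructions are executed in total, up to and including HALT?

after mov ecx, 12: ecx=12
after mov edx, 2: edx=2
after mov edi, 200: edi=200
after imul ecx, 2: ecx=12*2=24
after mov ecx, [edi]: ecx=M[200]=-5
after sub ecx, 19: ecx=(-5)-19=-24
after add edi, 4: edi=200+4=204
after add edx, 2: edx=2+2=4
cmp edx, 8  (cmp 4,8)
jl start: taken
after imul ecx, 2: ecx=(-24)*2=-48
after mov ecx, [edi]: ecx=M[204]=27
after sub ecx, 19: ecx=27-19=8
after add edi, 4: edi=204+4=208
after add edx, 2: edx=4+2=6
cmp edx, 8  (cmp 6,8)
jl start: taken
after imul ecx, 2: ecx=8*2=16
after mov ecx, [edi]: ecx=M[208]=0
after sub ecx, 19: ecx=0-19=-19
after add edi, 4: edi=208+4=212
after add edx, 2: edx=6+2=8
cmp edx, 8  (cmp 8,8)
jl start: not taken
halt.
Total executed instructions: 25.

25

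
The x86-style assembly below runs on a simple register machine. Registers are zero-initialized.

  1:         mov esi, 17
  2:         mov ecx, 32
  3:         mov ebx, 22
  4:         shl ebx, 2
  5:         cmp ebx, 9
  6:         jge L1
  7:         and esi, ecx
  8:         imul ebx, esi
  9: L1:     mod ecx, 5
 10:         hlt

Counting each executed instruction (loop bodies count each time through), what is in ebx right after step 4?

88

after mov esi, 17: esi=17
after mov ecx, 32: ecx=32
after mov ebx, 22: ebx=22
after shl ebx, 2: ebx=22<<2=88
After step 4: ebx = 88.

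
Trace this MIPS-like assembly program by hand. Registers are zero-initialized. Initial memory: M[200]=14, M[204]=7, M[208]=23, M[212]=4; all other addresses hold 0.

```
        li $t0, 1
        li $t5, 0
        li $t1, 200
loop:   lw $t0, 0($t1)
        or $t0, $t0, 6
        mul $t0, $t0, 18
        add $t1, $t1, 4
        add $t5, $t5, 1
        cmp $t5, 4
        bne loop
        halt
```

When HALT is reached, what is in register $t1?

216

li $t0, 1 → $t0=1
li $t5, 0 → $t5=0
li $t1, 200 → $t1=200
lw $t0, 0($t1) → $t0=M[200]=14
or $t0, $t0, 6 → $t0=14|6=14
mul $t0, $t0, 18 → $t0=14*18=252
add $t1, $t1, 4 → $t1=200+4=204
add $t5, $t5, 1 → $t5=0+1=1
cmp $t5, 4  (cmp 1,4)
bne loop: taken
lw $t0, 0($t1) → $t0=M[204]=7
or $t0, $t0, 6 → $t0=7|6=7
mul $t0, $t0, 18 → $t0=7*18=126
add $t1, $t1, 4 → $t1=204+4=208
add $t5, $t5, 1 → $t5=1+1=2
cmp $t5, 4  (cmp 2,4)
bne loop: taken
lw $t0, 0($t1) → $t0=M[208]=23
or $t0, $t0, 6 → $t0=23|6=23
mul $t0, $t0, 18 → $t0=23*18=414
add $t1, $t1, 4 → $t1=208+4=212
add $t5, $t5, 1 → $t5=2+1=3
cmp $t5, 4  (cmp 3,4)
bne loop: taken
lw $t0, 0($t1) → $t0=M[212]=4
or $t0, $t0, 6 → $t0=4|6=6
mul $t0, $t0, 18 → $t0=6*18=108
add $t1, $t1, 4 → $t1=212+4=216
add $t5, $t5, 1 → $t5=3+1=4
cmp $t5, 4  (cmp 4,4)
bne loop: not taken
halt.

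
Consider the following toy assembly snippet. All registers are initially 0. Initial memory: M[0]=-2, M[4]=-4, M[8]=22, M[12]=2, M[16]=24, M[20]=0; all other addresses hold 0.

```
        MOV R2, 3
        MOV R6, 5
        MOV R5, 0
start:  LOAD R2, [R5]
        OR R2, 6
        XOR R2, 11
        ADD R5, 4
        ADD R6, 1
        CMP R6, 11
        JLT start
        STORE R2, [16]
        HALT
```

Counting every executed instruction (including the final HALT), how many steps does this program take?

R2=3
R6=5
R5=0
R2=M[0]=-2
R2=(-2)|6=-2
R2=(-2)^11=-11
R5=0+4=4
R6=5+1=6
CMP R6, 11  (cmp 6,11)
JLT start: taken
R2=M[4]=-4
R2=(-4)|6=-2
R2=(-2)^11=-11
R5=4+4=8
R6=6+1=7
CMP R6, 11  (cmp 7,11)
JLT start: taken
R2=M[8]=22
R2=22|6=22
R2=22^11=29
R5=8+4=12
R6=7+1=8
CMP R6, 11  (cmp 8,11)
JLT start: taken
R2=M[12]=2
R2=2|6=6
R2=6^11=13
R5=12+4=16
R6=8+1=9
CMP R6, 11  (cmp 9,11)
JLT start: taken
R2=M[16]=24
R2=24|6=30
R2=30^11=21
R5=16+4=20
R6=9+1=10
CMP R6, 11  (cmp 10,11)
JLT start: taken
R2=M[20]=0
R2=0|6=6
R2=6^11=13
R5=20+4=24
R6=10+1=11
CMP R6, 11  (cmp 11,11)
JLT start: not taken
STORE R2, [16] → M[16]=13
halt.
Total executed instructions: 47.

47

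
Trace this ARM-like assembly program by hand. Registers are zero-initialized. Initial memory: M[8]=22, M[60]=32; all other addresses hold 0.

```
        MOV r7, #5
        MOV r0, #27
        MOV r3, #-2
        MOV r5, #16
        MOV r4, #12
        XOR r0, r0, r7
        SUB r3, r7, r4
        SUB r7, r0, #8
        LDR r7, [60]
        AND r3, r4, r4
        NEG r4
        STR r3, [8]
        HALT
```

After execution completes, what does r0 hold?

r7=5
r0=27
r3=-2
r5=16
r4=12
r0=27^5=30
r3=5-12=-7
r7=30-8=22
r7=M[60]=32
r3=12&12=12
r4=-(12)=-12
STR r3, [8] → M[8]=12
halt.

30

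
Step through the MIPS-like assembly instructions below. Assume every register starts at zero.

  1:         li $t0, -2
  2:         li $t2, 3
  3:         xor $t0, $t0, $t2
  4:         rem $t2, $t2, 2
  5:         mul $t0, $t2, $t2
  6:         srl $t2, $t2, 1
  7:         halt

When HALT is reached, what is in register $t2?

0

$t0=-2
$t2=3
$t0=(-2)^3=-3
$t2=3%2=1
$t0=1*1=1
$t2=1>>1=0
halt.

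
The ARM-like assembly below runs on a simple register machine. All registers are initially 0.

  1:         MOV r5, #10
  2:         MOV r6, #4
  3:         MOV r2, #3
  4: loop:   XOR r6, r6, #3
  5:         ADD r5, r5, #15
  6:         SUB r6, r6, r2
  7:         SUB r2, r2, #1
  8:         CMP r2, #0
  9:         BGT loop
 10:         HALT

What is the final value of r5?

MOV r5, #10 → r5=10
MOV r6, #4 → r6=4
MOV r2, #3 → r2=3
XOR r6, r6, #3 → r6=4^3=7
ADD r5, r5, #15 → r5=10+15=25
SUB r6, r6, r2 → r6=7-3=4
SUB r2, r2, #1 → r2=3-1=2
CMP r2, #0  (cmp 2,0)
BGT loop: taken
XOR r6, r6, #3 → r6=4^3=7
ADD r5, r5, #15 → r5=25+15=40
SUB r6, r6, r2 → r6=7-2=5
SUB r2, r2, #1 → r2=2-1=1
CMP r2, #0  (cmp 1,0)
BGT loop: taken
XOR r6, r6, #3 → r6=5^3=6
ADD r5, r5, #15 → r5=40+15=55
SUB r6, r6, r2 → r6=6-1=5
SUB r2, r2, #1 → r2=1-1=0
CMP r2, #0  (cmp 0,0)
BGT loop: not taken
halt.

55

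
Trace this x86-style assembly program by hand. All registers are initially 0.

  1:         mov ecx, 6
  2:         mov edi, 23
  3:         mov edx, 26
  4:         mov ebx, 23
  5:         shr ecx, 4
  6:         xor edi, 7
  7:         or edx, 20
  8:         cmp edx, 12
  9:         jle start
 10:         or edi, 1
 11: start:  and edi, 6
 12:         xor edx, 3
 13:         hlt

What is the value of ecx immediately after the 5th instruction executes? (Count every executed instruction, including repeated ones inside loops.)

0

after mov ecx, 6: ecx=6
after mov edi, 23: edi=23
after mov edx, 26: edx=26
after mov ebx, 23: ebx=23
after shr ecx, 4: ecx=6>>4=0
After step 5: ecx = 0.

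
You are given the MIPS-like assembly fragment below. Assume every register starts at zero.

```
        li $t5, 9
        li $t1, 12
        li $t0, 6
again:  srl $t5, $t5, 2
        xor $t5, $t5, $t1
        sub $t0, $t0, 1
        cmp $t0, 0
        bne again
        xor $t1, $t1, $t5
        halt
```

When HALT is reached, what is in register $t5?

li $t5, 9 → $t5=9
li $t1, 12 → $t1=12
li $t0, 6 → $t0=6
srl $t5, $t5, 2 → $t5=9>>2=2
xor $t5, $t5, $t1 → $t5=2^12=14
sub $t0, $t0, 1 → $t0=6-1=5
cmp $t0, 0  (cmp 5,0)
bne again: taken
srl $t5, $t5, 2 → $t5=14>>2=3
xor $t5, $t5, $t1 → $t5=3^12=15
sub $t0, $t0, 1 → $t0=5-1=4
cmp $t0, 0  (cmp 4,0)
bne again: taken
srl $t5, $t5, 2 → $t5=15>>2=3
xor $t5, $t5, $t1 → $t5=3^12=15
sub $t0, $t0, 1 → $t0=4-1=3
cmp $t0, 0  (cmp 3,0)
bne again: taken
srl $t5, $t5, 2 → $t5=15>>2=3
xor $t5, $t5, $t1 → $t5=3^12=15
sub $t0, $t0, 1 → $t0=3-1=2
cmp $t0, 0  (cmp 2,0)
bne again: taken
srl $t5, $t5, 2 → $t5=15>>2=3
xor $t5, $t5, $t1 → $t5=3^12=15
sub $t0, $t0, 1 → $t0=2-1=1
cmp $t0, 0  (cmp 1,0)
bne again: taken
srl $t5, $t5, 2 → $t5=15>>2=3
xor $t5, $t5, $t1 → $t5=3^12=15
sub $t0, $t0, 1 → $t0=1-1=0
cmp $t0, 0  (cmp 0,0)
bne again: not taken
xor $t1, $t1, $t5 → $t1=12^15=3
halt.

15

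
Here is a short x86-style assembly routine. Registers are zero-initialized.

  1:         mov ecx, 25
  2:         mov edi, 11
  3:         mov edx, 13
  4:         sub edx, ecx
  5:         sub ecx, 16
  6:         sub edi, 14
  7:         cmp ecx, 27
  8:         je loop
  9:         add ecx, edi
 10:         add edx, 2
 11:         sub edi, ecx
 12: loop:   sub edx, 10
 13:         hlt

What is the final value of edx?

-20

after mov ecx, 25: ecx=25
after mov edi, 11: edi=11
after mov edx, 13: edx=13
after sub edx, ecx: edx=13-25=-12
after sub ecx, 16: ecx=25-16=9
after sub edi, 14: edi=11-14=-3
cmp ecx, 27  (cmp 9,27)
je loop: not taken
after add ecx, edi: ecx=9+(-3)=6
after add edx, 2: edx=(-12)+2=-10
after sub edi, ecx: edi=(-3)-6=-9
after sub edx, 10: edx=(-10)-10=-20
halt.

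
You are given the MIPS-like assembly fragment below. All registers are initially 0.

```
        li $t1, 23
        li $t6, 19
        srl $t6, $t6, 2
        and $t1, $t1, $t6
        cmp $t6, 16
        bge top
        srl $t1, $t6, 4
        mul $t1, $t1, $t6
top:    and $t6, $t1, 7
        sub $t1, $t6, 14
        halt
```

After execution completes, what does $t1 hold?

after li $t1, 23: $t1=23
after li $t6, 19: $t6=19
after srl $t6, $t6, 2: $t6=19>>2=4
after and $t1, $t1, $t6: $t1=23&4=4
cmp $t6, 16  (cmp 4,16)
bge top: not taken
after srl $t1, $t6, 4: $t1=4>>4=0
after mul $t1, $t1, $t6: $t1=0*4=0
after and $t6, $t1, 7: $t6=0&7=0
after sub $t1, $t6, 14: $t1=0-14=-14
halt.

-14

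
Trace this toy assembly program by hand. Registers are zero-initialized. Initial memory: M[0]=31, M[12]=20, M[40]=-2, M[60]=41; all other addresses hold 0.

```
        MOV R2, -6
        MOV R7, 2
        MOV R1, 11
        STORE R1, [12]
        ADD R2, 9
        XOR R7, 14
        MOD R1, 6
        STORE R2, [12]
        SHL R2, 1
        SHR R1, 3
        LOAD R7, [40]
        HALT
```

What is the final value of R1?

0

after MOV R2, -6: R2=-6
after MOV R7, 2: R7=2
after MOV R1, 11: R1=11
STORE R1, [12] → M[12]=11
after ADD R2, 9: R2=(-6)+9=3
after XOR R7, 14: R7=2^14=12
after MOD R1, 6: R1=11%6=5
STORE R2, [12] → M[12]=3
after SHL R2, 1: R2=3<<1=6
after SHR R1, 3: R1=5>>3=0
after LOAD R7, [40]: R7=M[40]=-2
halt.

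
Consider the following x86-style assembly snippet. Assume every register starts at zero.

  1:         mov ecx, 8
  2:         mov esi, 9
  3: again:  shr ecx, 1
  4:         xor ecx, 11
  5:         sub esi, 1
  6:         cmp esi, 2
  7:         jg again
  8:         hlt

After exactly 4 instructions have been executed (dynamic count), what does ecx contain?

15

after mov ecx, 8: ecx=8
after mov esi, 9: esi=9
after shr ecx, 1: ecx=8>>1=4
after xor ecx, 11: ecx=4^11=15
After step 4: ecx = 15.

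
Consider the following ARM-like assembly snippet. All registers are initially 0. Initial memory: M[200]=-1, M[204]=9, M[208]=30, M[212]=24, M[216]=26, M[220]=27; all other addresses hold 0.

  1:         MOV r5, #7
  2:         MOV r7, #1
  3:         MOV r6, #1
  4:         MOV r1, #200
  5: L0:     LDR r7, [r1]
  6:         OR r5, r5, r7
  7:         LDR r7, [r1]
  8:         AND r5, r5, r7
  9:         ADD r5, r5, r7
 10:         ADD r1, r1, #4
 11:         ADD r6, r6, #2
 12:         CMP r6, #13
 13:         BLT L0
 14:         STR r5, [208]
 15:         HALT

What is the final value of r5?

MOV r5, #7 → r5=7
MOV r7, #1 → r7=1
MOV r6, #1 → r6=1
MOV r1, #200 → r1=200
LDR r7, [r1] → r7=M[200]=-1
OR r5, r5, r7 → r5=7|(-1)=-1
LDR r7, [r1] → r7=M[200]=-1
AND r5, r5, r7 → r5=(-1)&(-1)=-1
ADD r5, r5, r7 → r5=(-1)+(-1)=-2
ADD r1, r1, #4 → r1=200+4=204
ADD r6, r6, #2 → r6=1+2=3
CMP r6, #13  (cmp 3,13)
BLT L0: taken
LDR r7, [r1] → r7=M[204]=9
OR r5, r5, r7 → r5=(-2)|9=-1
LDR r7, [r1] → r7=M[204]=9
AND r5, r5, r7 → r5=(-1)&9=9
ADD r5, r5, r7 → r5=9+9=18
ADD r1, r1, #4 → r1=204+4=208
ADD r6, r6, #2 → r6=3+2=5
CMP r6, #13  (cmp 5,13)
BLT L0: taken
LDR r7, [r1] → r7=M[208]=30
OR r5, r5, r7 → r5=18|30=30
LDR r7, [r1] → r7=M[208]=30
AND r5, r5, r7 → r5=30&30=30
ADD r5, r5, r7 → r5=30+30=60
ADD r1, r1, #4 → r1=208+4=212
ADD r6, r6, #2 → r6=5+2=7
CMP r6, #13  (cmp 7,13)
BLT L0: taken
LDR r7, [r1] → r7=M[212]=24
OR r5, r5, r7 → r5=60|24=60
LDR r7, [r1] → r7=M[212]=24
AND r5, r5, r7 → r5=60&24=24
ADD r5, r5, r7 → r5=24+24=48
ADD r1, r1, #4 → r1=212+4=216
ADD r6, r6, #2 → r6=7+2=9
CMP r6, #13  (cmp 9,13)
BLT L0: taken
LDR r7, [r1] → r7=M[216]=26
OR r5, r5, r7 → r5=48|26=58
LDR r7, [r1] → r7=M[216]=26
AND r5, r5, r7 → r5=58&26=26
ADD r5, r5, r7 → r5=26+26=52
ADD r1, r1, #4 → r1=216+4=220
ADD r6, r6, #2 → r6=9+2=11
CMP r6, #13  (cmp 11,13)
BLT L0: taken
LDR r7, [r1] → r7=M[220]=27
OR r5, r5, r7 → r5=52|27=63
LDR r7, [r1] → r7=M[220]=27
AND r5, r5, r7 → r5=63&27=27
ADD r5, r5, r7 → r5=27+27=54
ADD r1, r1, #4 → r1=220+4=224
ADD r6, r6, #2 → r6=11+2=13
CMP r6, #13  (cmp 13,13)
BLT L0: not taken
STR r5, [208] → M[208]=54
halt.

54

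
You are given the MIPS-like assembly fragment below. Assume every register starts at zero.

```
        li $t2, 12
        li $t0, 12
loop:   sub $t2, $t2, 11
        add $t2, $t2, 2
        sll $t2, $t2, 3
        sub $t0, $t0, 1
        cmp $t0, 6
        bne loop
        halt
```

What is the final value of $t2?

li $t2, 12 → $t2=12
li $t0, 12 → $t0=12
sub $t2, $t2, 11 → $t2=12-11=1
add $t2, $t2, 2 → $t2=1+2=3
sll $t2, $t2, 3 → $t2=3<<3=24
sub $t0, $t0, 1 → $t0=12-1=11
cmp $t0, 6  (cmp 11,6)
bne loop: taken
sub $t2, $t2, 11 → $t2=24-11=13
add $t2, $t2, 2 → $t2=13+2=15
sll $t2, $t2, 3 → $t2=15<<3=120
sub $t0, $t0, 1 → $t0=11-1=10
cmp $t0, 6  (cmp 10,6)
bne loop: taken
sub $t2, $t2, 11 → $t2=120-11=109
add $t2, $t2, 2 → $t2=109+2=111
sll $t2, $t2, 3 → $t2=111<<3=888
sub $t0, $t0, 1 → $t0=10-1=9
cmp $t0, 6  (cmp 9,6)
bne loop: taken
sub $t2, $t2, 11 → $t2=888-11=877
add $t2, $t2, 2 → $t2=877+2=879
sll $t2, $t2, 3 → $t2=879<<3=7032
sub $t0, $t0, 1 → $t0=9-1=8
cmp $t0, 6  (cmp 8,6)
bne loop: taken
sub $t2, $t2, 11 → $t2=7032-11=7021
add $t2, $t2, 2 → $t2=7021+2=7023
sll $t2, $t2, 3 → $t2=7023<<3=56184
sub $t0, $t0, 1 → $t0=8-1=7
cmp $t0, 6  (cmp 7,6)
bne loop: taken
sub $t2, $t2, 11 → $t2=56184-11=56173
add $t2, $t2, 2 → $t2=56173+2=56175
sll $t2, $t2, 3 → $t2=56175<<3=449400
sub $t0, $t0, 1 → $t0=7-1=6
cmp $t0, 6  (cmp 6,6)
bne loop: not taken
halt.

449400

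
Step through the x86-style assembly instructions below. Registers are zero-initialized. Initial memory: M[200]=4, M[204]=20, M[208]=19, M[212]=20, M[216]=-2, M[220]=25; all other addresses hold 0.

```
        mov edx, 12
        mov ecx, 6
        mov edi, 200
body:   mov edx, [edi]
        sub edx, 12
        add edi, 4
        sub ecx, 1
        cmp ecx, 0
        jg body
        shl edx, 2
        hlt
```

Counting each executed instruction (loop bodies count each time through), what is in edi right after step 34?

edx=12
ecx=6
edi=200
edx=M[200]=4
edx=4-12=-8
edi=200+4=204
ecx=6-1=5
cmp ecx, 0  (cmp 5,0)
jg body: taken
edx=M[204]=20
edx=20-12=8
edi=204+4=208
ecx=5-1=4
cmp ecx, 0  (cmp 4,0)
jg body: taken
edx=M[208]=19
edx=19-12=7
edi=208+4=212
ecx=4-1=3
cmp ecx, 0  (cmp 3,0)
jg body: taken
edx=M[212]=20
edx=20-12=8
edi=212+4=216
ecx=3-1=2
cmp ecx, 0  (cmp 2,0)
jg body: taken
edx=M[216]=-2
edx=(-2)-12=-14
edi=216+4=220
ecx=2-1=1
cmp ecx, 0  (cmp 1,0)
jg body: taken
edx=M[220]=25
After step 34: edi = 220.

220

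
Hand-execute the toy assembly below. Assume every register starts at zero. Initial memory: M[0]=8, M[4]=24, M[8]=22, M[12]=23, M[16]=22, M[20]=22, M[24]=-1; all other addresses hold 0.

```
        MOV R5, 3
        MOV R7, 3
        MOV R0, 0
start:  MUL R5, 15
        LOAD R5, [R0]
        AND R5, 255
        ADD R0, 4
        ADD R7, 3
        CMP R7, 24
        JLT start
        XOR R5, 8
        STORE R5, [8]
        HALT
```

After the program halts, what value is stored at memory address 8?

after MOV R5, 3: R5=3
after MOV R7, 3: R7=3
after MOV R0, 0: R0=0
after MUL R5, 15: R5=3*15=45
after LOAD R5, [R0]: R5=M[0]=8
after AND R5, 255: R5=8&255=8
after ADD R0, 4: R0=0+4=4
after ADD R7, 3: R7=3+3=6
CMP R7, 24  (cmp 6,24)
JLT start: taken
after MUL R5, 15: R5=8*15=120
after LOAD R5, [R0]: R5=M[4]=24
after AND R5, 255: R5=24&255=24
after ADD R0, 4: R0=4+4=8
after ADD R7, 3: R7=6+3=9
CMP R7, 24  (cmp 9,24)
JLT start: taken
after MUL R5, 15: R5=24*15=360
after LOAD R5, [R0]: R5=M[8]=22
after AND R5, 255: R5=22&255=22
after ADD R0, 4: R0=8+4=12
after ADD R7, 3: R7=9+3=12
CMP R7, 24  (cmp 12,24)
JLT start: taken
after MUL R5, 15: R5=22*15=330
after LOAD R5, [R0]: R5=M[12]=23
after AND R5, 255: R5=23&255=23
after ADD R0, 4: R0=12+4=16
after ADD R7, 3: R7=12+3=15
CMP R7, 24  (cmp 15,24)
JLT start: taken
after MUL R5, 15: R5=23*15=345
after LOAD R5, [R0]: R5=M[16]=22
after AND R5, 255: R5=22&255=22
after ADD R0, 4: R0=16+4=20
after ADD R7, 3: R7=15+3=18
CMP R7, 24  (cmp 18,24)
JLT start: taken
after MUL R5, 15: R5=22*15=330
after LOAD R5, [R0]: R5=M[20]=22
after AND R5, 255: R5=22&255=22
after ADD R0, 4: R0=20+4=24
after ADD R7, 3: R7=18+3=21
CMP R7, 24  (cmp 21,24)
JLT start: taken
after MUL R5, 15: R5=22*15=330
after LOAD R5, [R0]: R5=M[24]=-1
after AND R5, 255: R5=(-1)&255=255
after ADD R0, 4: R0=24+4=28
after ADD R7, 3: R7=21+3=24
CMP R7, 24  (cmp 24,24)
JLT start: not taken
after XOR R5, 8: R5=255^8=247
STORE R5, [8] → M[8]=247
halt.

247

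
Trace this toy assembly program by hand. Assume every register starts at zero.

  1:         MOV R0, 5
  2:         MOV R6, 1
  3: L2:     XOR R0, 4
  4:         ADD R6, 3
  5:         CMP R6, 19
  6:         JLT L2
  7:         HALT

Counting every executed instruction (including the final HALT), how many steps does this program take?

27

MOV R0, 5 → R0=5
MOV R6, 1 → R6=1
XOR R0, 4 → R0=5^4=1
ADD R6, 3 → R6=1+3=4
CMP R6, 19  (cmp 4,19)
JLT L2: taken
XOR R0, 4 → R0=1^4=5
ADD R6, 3 → R6=4+3=7
CMP R6, 19  (cmp 7,19)
JLT L2: taken
XOR R0, 4 → R0=5^4=1
ADD R6, 3 → R6=7+3=10
CMP R6, 19  (cmp 10,19)
JLT L2: taken
XOR R0, 4 → R0=1^4=5
ADD R6, 3 → R6=10+3=13
CMP R6, 19  (cmp 13,19)
JLT L2: taken
XOR R0, 4 → R0=5^4=1
ADD R6, 3 → R6=13+3=16
CMP R6, 19  (cmp 16,19)
JLT L2: taken
XOR R0, 4 → R0=1^4=5
ADD R6, 3 → R6=16+3=19
CMP R6, 19  (cmp 19,19)
JLT L2: not taken
halt.
Total executed instructions: 27.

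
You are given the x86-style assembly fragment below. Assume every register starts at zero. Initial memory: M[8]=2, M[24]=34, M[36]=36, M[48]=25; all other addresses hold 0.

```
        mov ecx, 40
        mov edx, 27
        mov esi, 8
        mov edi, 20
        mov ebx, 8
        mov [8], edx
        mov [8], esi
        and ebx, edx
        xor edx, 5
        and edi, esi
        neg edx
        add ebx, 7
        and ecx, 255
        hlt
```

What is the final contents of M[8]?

mov ecx, 40 → ecx=40
mov edx, 27 → edx=27
mov esi, 8 → esi=8
mov edi, 20 → edi=20
mov ebx, 8 → ebx=8
mov [8], edx → M[8]=27
mov [8], esi → M[8]=8
and ebx, edx → ebx=8&27=8
xor edx, 5 → edx=27^5=30
and edi, esi → edi=20&8=0
neg edx → edx=-(30)=-30
add ebx, 7 → ebx=8+7=15
and ecx, 255 → ecx=40&255=40
halt.

8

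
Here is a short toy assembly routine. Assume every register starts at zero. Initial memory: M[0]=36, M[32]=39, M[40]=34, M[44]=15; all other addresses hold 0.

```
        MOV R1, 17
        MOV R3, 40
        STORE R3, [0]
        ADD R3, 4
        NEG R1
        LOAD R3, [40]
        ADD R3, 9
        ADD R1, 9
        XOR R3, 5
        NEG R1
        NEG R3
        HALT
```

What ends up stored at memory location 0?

40

after MOV R1, 17: R1=17
after MOV R3, 40: R3=40
STORE R3, [0] → M[0]=40
after ADD R3, 4: R3=40+4=44
after NEG R1: R1=-(17)=-17
after LOAD R3, [40]: R3=M[40]=34
after ADD R3, 9: R3=34+9=43
after ADD R1, 9: R1=(-17)+9=-8
after XOR R3, 5: R3=43^5=46
after NEG R1: R1=-(-8)=8
after NEG R3: R3=-(46)=-46
halt.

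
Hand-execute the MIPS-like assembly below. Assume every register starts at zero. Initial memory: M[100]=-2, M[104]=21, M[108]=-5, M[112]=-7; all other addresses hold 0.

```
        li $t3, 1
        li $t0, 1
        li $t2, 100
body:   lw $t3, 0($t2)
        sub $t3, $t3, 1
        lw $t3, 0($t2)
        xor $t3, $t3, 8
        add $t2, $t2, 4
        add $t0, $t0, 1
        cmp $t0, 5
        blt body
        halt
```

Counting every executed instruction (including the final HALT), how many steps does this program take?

li $t3, 1 → $t3=1
li $t0, 1 → $t0=1
li $t2, 100 → $t2=100
lw $t3, 0($t2) → $t3=M[100]=-2
sub $t3, $t3, 1 → $t3=(-2)-1=-3
lw $t3, 0($t2) → $t3=M[100]=-2
xor $t3, $t3, 8 → $t3=(-2)^8=-10
add $t2, $t2, 4 → $t2=100+4=104
add $t0, $t0, 1 → $t0=1+1=2
cmp $t0, 5  (cmp 2,5)
blt body: taken
lw $t3, 0($t2) → $t3=M[104]=21
sub $t3, $t3, 1 → $t3=21-1=20
lw $t3, 0($t2) → $t3=M[104]=21
xor $t3, $t3, 8 → $t3=21^8=29
add $t2, $t2, 4 → $t2=104+4=108
add $t0, $t0, 1 → $t0=2+1=3
cmp $t0, 5  (cmp 3,5)
blt body: taken
lw $t3, 0($t2) → $t3=M[108]=-5
sub $t3, $t3, 1 → $t3=(-5)-1=-6
lw $t3, 0($t2) → $t3=M[108]=-5
xor $t3, $t3, 8 → $t3=(-5)^8=-13
add $t2, $t2, 4 → $t2=108+4=112
add $t0, $t0, 1 → $t0=3+1=4
cmp $t0, 5  (cmp 4,5)
blt body: taken
lw $t3, 0($t2) → $t3=M[112]=-7
sub $t3, $t3, 1 → $t3=(-7)-1=-8
lw $t3, 0($t2) → $t3=M[112]=-7
xor $t3, $t3, 8 → $t3=(-7)^8=-15
add $t2, $t2, 4 → $t2=112+4=116
add $t0, $t0, 1 → $t0=4+1=5
cmp $t0, 5  (cmp 5,5)
blt body: not taken
halt.
Total executed instructions: 36.

36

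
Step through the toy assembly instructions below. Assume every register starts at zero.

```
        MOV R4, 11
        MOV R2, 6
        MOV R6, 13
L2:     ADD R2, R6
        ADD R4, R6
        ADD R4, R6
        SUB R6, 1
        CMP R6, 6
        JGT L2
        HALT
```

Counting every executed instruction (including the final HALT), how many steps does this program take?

R4=11
R2=6
R6=13
R2=6+13=19
R4=11+13=24
R4=24+13=37
R6=13-1=12
CMP R6, 6  (cmp 12,6)
JGT L2: taken
R2=19+12=31
R4=37+12=49
R4=49+12=61
R6=12-1=11
CMP R6, 6  (cmp 11,6)
JGT L2: taken
R2=31+11=42
R4=61+11=72
R4=72+11=83
R6=11-1=10
CMP R6, 6  (cmp 10,6)
JGT L2: taken
R2=42+10=52
R4=83+10=93
R4=93+10=103
R6=10-1=9
CMP R6, 6  (cmp 9,6)
JGT L2: taken
R2=52+9=61
R4=103+9=112
R4=112+9=121
R6=9-1=8
CMP R6, 6  (cmp 8,6)
JGT L2: taken
R2=61+8=69
R4=121+8=129
R4=129+8=137
R6=8-1=7
CMP R6, 6  (cmp 7,6)
JGT L2: taken
R2=69+7=76
R4=137+7=144
R4=144+7=151
R6=7-1=6
CMP R6, 6  (cmp 6,6)
JGT L2: not taken
halt.
Total executed instructions: 46.

46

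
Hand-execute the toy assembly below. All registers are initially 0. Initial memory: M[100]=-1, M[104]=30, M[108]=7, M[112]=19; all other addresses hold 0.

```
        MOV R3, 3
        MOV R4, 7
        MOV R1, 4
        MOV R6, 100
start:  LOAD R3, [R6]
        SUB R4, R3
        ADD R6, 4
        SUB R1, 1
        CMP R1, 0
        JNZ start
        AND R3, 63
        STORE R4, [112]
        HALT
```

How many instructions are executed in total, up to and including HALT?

31

R3=3
R4=7
R1=4
R6=100
R3=M[100]=-1
R4=7-(-1)=8
R6=100+4=104
R1=4-1=3
CMP R1, 0  (cmp 3,0)
JNZ start: taken
R3=M[104]=30
R4=8-30=-22
R6=104+4=108
R1=3-1=2
CMP R1, 0  (cmp 2,0)
JNZ start: taken
R3=M[108]=7
R4=(-22)-7=-29
R6=108+4=112
R1=2-1=1
CMP R1, 0  (cmp 1,0)
JNZ start: taken
R3=M[112]=19
R4=(-29)-19=-48
R6=112+4=116
R1=1-1=0
CMP R1, 0  (cmp 0,0)
JNZ start: not taken
R3=19&63=19
STORE R4, [112] → M[112]=-48
halt.
Total executed instructions: 31.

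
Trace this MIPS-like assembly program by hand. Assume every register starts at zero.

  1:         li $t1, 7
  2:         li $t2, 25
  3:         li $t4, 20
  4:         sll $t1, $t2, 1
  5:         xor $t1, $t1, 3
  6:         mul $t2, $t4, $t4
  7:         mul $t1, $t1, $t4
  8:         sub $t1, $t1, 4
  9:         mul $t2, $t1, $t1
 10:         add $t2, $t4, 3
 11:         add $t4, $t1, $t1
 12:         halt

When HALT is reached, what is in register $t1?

li $t1, 7 → $t1=7
li $t2, 25 → $t2=25
li $t4, 20 → $t4=20
sll $t1, $t2, 1 → $t1=25<<1=50
xor $t1, $t1, 3 → $t1=50^3=49
mul $t2, $t4, $t4 → $t2=20*20=400
mul $t1, $t1, $t4 → $t1=49*20=980
sub $t1, $t1, 4 → $t1=980-4=976
mul $t2, $t1, $t1 → $t2=976*976=952576
add $t2, $t4, 3 → $t2=20+3=23
add $t4, $t1, $t1 → $t4=976+976=1952
halt.

976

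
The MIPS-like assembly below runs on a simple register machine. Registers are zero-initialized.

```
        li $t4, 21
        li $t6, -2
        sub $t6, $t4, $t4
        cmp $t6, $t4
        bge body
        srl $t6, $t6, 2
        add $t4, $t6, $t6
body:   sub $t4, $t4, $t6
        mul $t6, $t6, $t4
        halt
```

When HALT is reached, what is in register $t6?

0

li $t4, 21 → $t4=21
li $t6, -2 → $t6=-2
sub $t6, $t4, $t4 → $t6=21-21=0
cmp $t6, $t4  (cmp 0,21)
bge body: not taken
srl $t6, $t6, 2 → $t6=0>>2=0
add $t4, $t6, $t6 → $t4=0+0=0
sub $t4, $t4, $t6 → $t4=0-0=0
mul $t6, $t6, $t4 → $t6=0*0=0
halt.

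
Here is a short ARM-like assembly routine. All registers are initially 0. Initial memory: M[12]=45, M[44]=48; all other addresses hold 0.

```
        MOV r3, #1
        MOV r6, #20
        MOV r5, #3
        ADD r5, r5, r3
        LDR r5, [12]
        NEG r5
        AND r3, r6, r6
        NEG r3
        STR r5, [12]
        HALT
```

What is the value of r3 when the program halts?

r3=1
r6=20
r5=3
r5=3+1=4
r5=M[12]=45
r5=-(45)=-45
r3=20&20=20
r3=-(20)=-20
STR r5, [12] → M[12]=-45
halt.

-20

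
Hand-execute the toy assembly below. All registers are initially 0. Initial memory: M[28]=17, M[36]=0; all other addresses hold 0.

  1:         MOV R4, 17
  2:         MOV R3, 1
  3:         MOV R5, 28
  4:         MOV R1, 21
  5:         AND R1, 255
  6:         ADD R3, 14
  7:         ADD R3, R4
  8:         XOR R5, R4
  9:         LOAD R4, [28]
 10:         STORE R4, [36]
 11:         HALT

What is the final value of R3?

32

MOV R4, 17 → R4=17
MOV R3, 1 → R3=1
MOV R5, 28 → R5=28
MOV R1, 21 → R1=21
AND R1, 255 → R1=21&255=21
ADD R3, 14 → R3=1+14=15
ADD R3, R4 → R3=15+17=32
XOR R5, R4 → R5=28^17=13
LOAD R4, [28] → R4=M[28]=17
STORE R4, [36] → M[36]=17
halt.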